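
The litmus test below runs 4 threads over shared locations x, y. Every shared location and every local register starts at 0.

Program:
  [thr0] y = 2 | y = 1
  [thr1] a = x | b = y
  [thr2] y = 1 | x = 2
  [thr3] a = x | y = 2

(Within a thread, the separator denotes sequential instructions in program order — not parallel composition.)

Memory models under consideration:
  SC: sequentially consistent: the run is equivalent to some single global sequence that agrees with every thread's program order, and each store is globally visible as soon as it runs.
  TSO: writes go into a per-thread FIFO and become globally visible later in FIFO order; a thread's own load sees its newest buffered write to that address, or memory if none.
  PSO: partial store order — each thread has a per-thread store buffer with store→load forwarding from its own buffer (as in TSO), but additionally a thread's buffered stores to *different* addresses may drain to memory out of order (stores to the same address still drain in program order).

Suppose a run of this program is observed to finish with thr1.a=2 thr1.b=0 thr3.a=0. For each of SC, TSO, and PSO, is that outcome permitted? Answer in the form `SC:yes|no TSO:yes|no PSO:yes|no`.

outcome vector order: (thr1.a,thr1.b,thr3.a)
SC (10): 0/0/0 0/0/2 0/1/0 0/1/2 0/2/0 0/2/2 2/1/0 2/1/2 2/2/0 2/2/2
TSO (10): 0/0/0 0/0/2 0/1/0 0/1/2 0/2/0 0/2/2 2/1/0 2/1/2 2/2/0 2/2/2
PSO (12): 0/0/0 0/0/2 0/1/0 0/1/2 0/2/0 0/2/2 2/0/0 2/0/2 2/1/0 2/1/2 2/2/0 2/2/2
target 2/0/0 ∈ {PSO}

SC:no TSO:no PSO:yes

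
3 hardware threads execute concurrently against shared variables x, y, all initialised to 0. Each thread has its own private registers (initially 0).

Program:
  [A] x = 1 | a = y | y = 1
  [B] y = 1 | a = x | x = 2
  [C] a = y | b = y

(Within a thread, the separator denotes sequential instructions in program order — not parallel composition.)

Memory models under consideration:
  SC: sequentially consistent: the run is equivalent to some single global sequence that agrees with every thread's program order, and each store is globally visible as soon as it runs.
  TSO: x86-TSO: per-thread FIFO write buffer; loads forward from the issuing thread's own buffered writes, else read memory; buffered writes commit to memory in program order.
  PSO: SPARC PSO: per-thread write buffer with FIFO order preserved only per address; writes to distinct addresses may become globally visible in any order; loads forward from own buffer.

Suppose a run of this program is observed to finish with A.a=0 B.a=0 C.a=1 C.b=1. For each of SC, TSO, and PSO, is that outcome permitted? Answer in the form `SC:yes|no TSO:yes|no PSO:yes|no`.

SC:no TSO:yes PSO:yes

outcome vector order: (A.a,B.a,C.a,C.b)
[SC] allowed = {0100, 0101, 0111, 1000, 1001, 1011, 1100, 1101, 1111}
[TSO] allowed = {0000, 0001, 0011, 0100, 0101, 0111, 1000, 1001, 1011, 1100, 1101, 1111}
[PSO] allowed = {0000, 0001, 0011, 0100, 0101, 0111, 1000, 1001, 1011, 1100, 1101, 1111}
target 0011 ∈ {TSO,PSO}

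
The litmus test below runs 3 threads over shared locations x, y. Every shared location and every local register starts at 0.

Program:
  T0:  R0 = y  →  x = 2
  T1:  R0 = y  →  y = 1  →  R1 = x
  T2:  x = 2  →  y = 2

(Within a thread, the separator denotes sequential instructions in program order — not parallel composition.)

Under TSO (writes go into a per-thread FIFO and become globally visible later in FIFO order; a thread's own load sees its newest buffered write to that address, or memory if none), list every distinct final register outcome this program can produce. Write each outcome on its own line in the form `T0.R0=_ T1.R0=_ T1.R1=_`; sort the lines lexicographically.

T0.R0=0 T1.R0=0 T1.R1=0
T0.R0=0 T1.R0=0 T1.R1=2
T0.R0=0 T1.R0=2 T1.R1=2
T0.R0=1 T1.R0=0 T1.R1=0
T0.R0=1 T1.R0=0 T1.R1=2
T0.R0=1 T1.R0=2 T1.R1=2
T0.R0=2 T1.R0=0 T1.R1=0
T0.R0=2 T1.R0=0 T1.R1=2
T0.R0=2 T1.R0=2 T1.R1=2

outcome vector order: (T0.R0,T1.R0,T1.R1)
|TSO outcomes| = 9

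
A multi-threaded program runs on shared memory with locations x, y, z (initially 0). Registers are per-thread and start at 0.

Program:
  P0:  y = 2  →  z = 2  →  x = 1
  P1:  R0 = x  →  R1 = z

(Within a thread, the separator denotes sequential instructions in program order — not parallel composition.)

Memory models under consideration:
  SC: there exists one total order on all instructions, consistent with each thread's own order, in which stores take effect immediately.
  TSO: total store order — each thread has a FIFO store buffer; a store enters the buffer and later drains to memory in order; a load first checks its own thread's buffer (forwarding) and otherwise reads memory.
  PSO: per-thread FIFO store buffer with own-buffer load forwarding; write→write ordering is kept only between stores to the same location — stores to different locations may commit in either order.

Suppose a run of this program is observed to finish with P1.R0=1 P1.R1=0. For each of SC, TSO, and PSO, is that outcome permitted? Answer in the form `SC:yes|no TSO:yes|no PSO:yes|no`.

SC:no TSO:no PSO:yes

outcome vector order: (P1.R0,P1.R1)
SC: 3 outcomes — {(0,0); (0,2); (1,2)}
TSO: 3 outcomes — {(0,0); (0,2); (1,2)}
PSO: 4 outcomes — {(0,0); (0,2); (1,0); (1,2)}
target (1,0) ∈ {PSO}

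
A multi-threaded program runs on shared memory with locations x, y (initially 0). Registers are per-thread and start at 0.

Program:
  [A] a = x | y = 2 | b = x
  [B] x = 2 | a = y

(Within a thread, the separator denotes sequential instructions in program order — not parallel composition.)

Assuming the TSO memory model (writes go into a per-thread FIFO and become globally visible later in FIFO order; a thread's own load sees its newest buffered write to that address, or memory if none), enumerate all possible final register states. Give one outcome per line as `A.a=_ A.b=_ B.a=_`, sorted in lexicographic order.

outcome vector order: (A.a,A.b,B.a)
|TSO outcomes| = 6

A.a=0 A.b=0 B.a=0
A.a=0 A.b=0 B.a=2
A.a=0 A.b=2 B.a=0
A.a=0 A.b=2 B.a=2
A.a=2 A.b=2 B.a=0
A.a=2 A.b=2 B.a=2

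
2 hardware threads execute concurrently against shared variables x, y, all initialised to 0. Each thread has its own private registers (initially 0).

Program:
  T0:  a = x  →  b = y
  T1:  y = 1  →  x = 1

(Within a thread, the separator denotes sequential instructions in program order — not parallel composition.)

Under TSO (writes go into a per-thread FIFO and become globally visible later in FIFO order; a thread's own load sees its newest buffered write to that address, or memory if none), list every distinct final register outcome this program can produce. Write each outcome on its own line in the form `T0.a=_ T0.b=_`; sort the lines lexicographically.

T0.a=0 T0.b=0
T0.a=0 T0.b=1
T0.a=1 T0.b=1

outcome vector order: (T0.a,T0.b)
|TSO outcomes| = 3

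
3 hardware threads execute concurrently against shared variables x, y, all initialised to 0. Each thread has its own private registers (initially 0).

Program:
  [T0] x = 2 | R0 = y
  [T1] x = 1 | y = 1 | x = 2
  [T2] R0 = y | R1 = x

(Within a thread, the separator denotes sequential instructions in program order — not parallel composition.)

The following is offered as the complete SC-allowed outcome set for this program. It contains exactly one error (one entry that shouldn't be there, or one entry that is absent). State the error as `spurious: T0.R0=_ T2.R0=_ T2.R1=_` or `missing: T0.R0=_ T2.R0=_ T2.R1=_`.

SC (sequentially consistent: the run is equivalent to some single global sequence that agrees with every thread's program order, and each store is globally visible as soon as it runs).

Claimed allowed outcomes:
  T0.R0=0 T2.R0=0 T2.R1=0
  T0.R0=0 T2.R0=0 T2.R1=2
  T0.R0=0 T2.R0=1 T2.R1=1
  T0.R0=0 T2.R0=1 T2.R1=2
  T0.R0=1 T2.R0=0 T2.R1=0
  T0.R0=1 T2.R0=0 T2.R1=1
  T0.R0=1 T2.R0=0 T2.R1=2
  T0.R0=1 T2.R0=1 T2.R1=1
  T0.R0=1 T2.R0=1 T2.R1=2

missing: T0.R0=0 T2.R0=0 T2.R1=1

outcome vector order: (T0.R0,T2.R0,T2.R1)
SC: 10 outcomes — {000 001 002 011 012 100 101 102 111 112}
SC∖claimed = {001}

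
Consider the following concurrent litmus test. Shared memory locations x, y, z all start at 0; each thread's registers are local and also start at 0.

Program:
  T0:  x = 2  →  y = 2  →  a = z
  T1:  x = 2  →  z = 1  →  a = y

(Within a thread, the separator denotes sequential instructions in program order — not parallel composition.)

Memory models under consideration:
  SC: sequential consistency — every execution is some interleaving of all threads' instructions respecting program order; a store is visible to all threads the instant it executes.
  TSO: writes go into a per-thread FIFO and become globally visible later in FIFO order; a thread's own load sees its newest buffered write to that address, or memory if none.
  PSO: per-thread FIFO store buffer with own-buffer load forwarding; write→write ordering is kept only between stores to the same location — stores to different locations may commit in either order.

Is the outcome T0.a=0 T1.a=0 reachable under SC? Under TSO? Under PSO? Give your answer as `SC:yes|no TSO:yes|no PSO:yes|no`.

SC:no TSO:yes PSO:yes

outcome vector order: (T0.a,T1.a)
under SC → 02, 10, 12
under TSO → 00, 02, 10, 12
under PSO → 00, 02, 10, 12
target 00 ∈ {TSO,PSO}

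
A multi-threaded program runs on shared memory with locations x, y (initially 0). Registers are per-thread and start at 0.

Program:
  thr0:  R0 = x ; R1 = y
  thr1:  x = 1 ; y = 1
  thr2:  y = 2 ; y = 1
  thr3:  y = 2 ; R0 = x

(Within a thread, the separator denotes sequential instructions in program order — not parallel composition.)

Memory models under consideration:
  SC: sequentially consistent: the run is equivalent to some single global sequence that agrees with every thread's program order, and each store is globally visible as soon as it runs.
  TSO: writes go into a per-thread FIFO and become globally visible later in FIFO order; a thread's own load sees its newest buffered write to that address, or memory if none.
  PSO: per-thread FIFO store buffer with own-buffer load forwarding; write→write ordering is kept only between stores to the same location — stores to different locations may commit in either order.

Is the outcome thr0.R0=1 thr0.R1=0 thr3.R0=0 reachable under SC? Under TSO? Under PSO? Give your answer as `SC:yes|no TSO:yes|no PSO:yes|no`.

SC:no TSO:yes PSO:yes

outcome vector order: (thr0.R0,thr0.R1,thr3.R0)
[SC] allowed = {<0 0 0> <0 0 1> <0 1 0> <0 1 1> <0 2 0> <0 2 1> <1 0 1> <1 1 0> <1 1 1> <1 2 0> <1 2 1>}
[TSO] allowed = {<0 0 0> <0 0 1> <0 1 0> <0 1 1> <0 2 0> <0 2 1> <1 0 0> <1 0 1> <1 1 0> <1 1 1> <1 2 0> <1 2 1>}
[PSO] allowed = {<0 0 0> <0 0 1> <0 1 0> <0 1 1> <0 2 0> <0 2 1> <1 0 0> <1 0 1> <1 1 0> <1 1 1> <1 2 0> <1 2 1>}
target <1 0 0> ∈ {TSO,PSO}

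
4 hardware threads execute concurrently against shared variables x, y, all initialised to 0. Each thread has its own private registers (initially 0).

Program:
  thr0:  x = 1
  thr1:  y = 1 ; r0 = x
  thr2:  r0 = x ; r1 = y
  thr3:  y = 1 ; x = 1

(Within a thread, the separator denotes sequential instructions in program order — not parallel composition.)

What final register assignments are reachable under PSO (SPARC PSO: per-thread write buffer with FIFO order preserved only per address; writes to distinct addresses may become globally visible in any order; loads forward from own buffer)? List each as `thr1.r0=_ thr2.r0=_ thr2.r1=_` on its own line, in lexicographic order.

thr1.r0=0 thr2.r0=0 thr2.r1=0
thr1.r0=0 thr2.r0=0 thr2.r1=1
thr1.r0=0 thr2.r0=1 thr2.r1=0
thr1.r0=0 thr2.r0=1 thr2.r1=1
thr1.r0=1 thr2.r0=0 thr2.r1=0
thr1.r0=1 thr2.r0=0 thr2.r1=1
thr1.r0=1 thr2.r0=1 thr2.r1=0
thr1.r0=1 thr2.r0=1 thr2.r1=1

outcome vector order: (thr1.r0,thr2.r0,thr2.r1)
|PSO outcomes| = 8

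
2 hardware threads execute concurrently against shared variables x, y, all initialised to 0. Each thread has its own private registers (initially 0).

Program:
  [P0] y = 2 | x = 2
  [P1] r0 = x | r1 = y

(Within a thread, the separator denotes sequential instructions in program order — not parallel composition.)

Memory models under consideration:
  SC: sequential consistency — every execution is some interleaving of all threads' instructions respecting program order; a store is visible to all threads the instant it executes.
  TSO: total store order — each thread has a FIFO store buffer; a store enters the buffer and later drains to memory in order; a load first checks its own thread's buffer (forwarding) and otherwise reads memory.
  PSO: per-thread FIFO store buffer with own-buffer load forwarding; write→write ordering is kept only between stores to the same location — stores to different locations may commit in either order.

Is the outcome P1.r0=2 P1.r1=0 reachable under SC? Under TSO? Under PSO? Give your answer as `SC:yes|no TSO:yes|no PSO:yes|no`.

SC:no TSO:no PSO:yes

outcome vector order: (P1.r0,P1.r1)
SC: 3 outcomes — {00 02 22}
TSO: 3 outcomes — {00 02 22}
PSO: 4 outcomes — {00 02 20 22}
target 20 ∈ {PSO}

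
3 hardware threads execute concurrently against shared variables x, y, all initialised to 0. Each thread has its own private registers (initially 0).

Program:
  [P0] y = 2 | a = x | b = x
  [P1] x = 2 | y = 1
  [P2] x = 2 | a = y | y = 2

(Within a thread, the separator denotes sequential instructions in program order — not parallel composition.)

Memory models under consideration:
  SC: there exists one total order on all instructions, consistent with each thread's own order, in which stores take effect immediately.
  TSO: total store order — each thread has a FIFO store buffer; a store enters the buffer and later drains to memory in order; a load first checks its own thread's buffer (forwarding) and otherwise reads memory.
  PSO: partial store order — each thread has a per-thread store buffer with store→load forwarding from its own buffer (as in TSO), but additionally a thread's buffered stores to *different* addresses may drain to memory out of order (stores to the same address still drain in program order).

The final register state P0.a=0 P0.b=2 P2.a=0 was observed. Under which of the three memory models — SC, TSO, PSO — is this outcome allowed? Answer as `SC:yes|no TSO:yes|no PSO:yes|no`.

outcome vector order: (P0.a,P0.b,P2.a)
SC (7): 0/0/1 0/0/2 0/2/1 0/2/2 2/2/0 2/2/1 2/2/2
TSO (9): 0/0/0 0/0/1 0/0/2 0/2/0 0/2/1 0/2/2 2/2/0 2/2/1 2/2/2
PSO (9): 0/0/0 0/0/1 0/0/2 0/2/0 0/2/1 0/2/2 2/2/0 2/2/1 2/2/2
target 0/2/0 ∈ {TSO,PSO}

SC:no TSO:yes PSO:yes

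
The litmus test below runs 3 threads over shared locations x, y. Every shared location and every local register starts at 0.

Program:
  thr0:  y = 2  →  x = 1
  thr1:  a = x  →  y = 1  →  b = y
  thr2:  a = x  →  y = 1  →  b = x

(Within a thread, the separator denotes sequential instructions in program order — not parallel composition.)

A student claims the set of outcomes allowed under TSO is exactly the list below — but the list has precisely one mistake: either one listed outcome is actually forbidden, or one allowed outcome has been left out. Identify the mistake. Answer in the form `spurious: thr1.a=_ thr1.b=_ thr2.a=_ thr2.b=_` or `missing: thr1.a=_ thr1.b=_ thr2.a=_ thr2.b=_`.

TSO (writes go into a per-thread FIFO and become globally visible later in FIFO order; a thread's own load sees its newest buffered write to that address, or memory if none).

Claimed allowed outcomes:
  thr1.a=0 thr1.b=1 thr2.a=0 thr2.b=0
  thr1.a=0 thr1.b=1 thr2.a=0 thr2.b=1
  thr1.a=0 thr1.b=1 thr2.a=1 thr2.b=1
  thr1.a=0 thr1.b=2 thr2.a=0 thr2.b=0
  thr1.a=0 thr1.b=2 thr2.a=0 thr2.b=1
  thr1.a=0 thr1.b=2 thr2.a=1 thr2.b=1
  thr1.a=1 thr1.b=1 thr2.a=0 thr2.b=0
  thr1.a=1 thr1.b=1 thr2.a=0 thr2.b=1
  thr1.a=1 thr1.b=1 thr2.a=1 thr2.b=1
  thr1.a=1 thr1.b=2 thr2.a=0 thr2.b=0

outcome vector order: (thr1.a,thr1.b,thr2.a,thr2.b)
[TSO] allowed = {<0 1 0 0>; <0 1 0 1>; <0 1 1 1>; <0 2 0 0>; <0 2 0 1>; <0 2 1 1>; <1 1 0 0>; <1 1 0 1>; <1 1 1 1>}
claimed∖TSO = {<1 2 0 0>}

spurious: thr1.a=1 thr1.b=2 thr2.a=0 thr2.b=0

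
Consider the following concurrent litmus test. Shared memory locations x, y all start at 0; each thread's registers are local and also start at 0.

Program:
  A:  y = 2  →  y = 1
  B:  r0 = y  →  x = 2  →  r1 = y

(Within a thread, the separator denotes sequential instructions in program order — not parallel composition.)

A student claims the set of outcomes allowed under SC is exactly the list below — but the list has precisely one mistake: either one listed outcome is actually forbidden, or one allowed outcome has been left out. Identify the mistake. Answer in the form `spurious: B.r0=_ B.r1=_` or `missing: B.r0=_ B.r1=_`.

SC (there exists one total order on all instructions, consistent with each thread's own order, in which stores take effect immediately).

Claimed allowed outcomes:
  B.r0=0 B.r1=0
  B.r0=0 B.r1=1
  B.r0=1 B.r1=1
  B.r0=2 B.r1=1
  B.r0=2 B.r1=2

outcome vector order: (B.r0,B.r1)
SC: 6 outcomes — {00 01 02 11 21 22}
SC∖claimed = {02}

missing: B.r0=0 B.r1=2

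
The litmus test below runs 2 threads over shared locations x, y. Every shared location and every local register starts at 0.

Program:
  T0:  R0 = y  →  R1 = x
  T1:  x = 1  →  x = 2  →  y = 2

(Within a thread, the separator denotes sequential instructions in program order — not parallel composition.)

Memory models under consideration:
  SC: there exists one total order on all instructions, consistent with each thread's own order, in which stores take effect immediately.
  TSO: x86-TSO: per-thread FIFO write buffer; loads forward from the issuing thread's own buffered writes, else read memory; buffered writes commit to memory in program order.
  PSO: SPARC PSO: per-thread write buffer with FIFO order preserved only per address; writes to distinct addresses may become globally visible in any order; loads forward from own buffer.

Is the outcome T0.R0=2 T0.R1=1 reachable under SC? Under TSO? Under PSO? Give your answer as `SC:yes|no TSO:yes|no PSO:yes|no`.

outcome vector order: (T0.R0,T0.R1)
under SC → (0,0), (0,1), (0,2), (2,2)
under TSO → (0,0), (0,1), (0,2), (2,2)
under PSO → (0,0), (0,1), (0,2), (2,0), (2,1), (2,2)
target (2,1) ∈ {PSO}

SC:no TSO:no PSO:yes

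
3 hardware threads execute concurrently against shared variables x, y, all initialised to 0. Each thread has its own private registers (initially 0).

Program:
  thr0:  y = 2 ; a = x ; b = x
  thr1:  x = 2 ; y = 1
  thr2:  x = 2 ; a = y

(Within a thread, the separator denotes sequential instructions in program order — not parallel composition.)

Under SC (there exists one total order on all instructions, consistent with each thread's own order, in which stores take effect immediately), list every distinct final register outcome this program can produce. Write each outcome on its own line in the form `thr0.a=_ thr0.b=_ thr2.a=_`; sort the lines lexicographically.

outcome vector order: (thr0.a,thr0.b,thr2.a)
|SC outcomes| = 7

thr0.a=0 thr0.b=0 thr2.a=1
thr0.a=0 thr0.b=0 thr2.a=2
thr0.a=0 thr0.b=2 thr2.a=1
thr0.a=0 thr0.b=2 thr2.a=2
thr0.a=2 thr0.b=2 thr2.a=0
thr0.a=2 thr0.b=2 thr2.a=1
thr0.a=2 thr0.b=2 thr2.a=2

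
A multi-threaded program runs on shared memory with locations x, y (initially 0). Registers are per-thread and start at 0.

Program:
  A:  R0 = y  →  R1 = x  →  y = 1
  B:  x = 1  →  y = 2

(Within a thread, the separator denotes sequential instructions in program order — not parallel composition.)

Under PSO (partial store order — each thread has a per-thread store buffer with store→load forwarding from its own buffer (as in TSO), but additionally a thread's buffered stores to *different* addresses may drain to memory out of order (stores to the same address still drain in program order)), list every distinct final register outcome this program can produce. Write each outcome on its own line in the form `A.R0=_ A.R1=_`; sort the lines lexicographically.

A.R0=0 A.R1=0
A.R0=0 A.R1=1
A.R0=2 A.R1=0
A.R0=2 A.R1=1

outcome vector order: (A.R0,A.R1)
|PSO outcomes| = 4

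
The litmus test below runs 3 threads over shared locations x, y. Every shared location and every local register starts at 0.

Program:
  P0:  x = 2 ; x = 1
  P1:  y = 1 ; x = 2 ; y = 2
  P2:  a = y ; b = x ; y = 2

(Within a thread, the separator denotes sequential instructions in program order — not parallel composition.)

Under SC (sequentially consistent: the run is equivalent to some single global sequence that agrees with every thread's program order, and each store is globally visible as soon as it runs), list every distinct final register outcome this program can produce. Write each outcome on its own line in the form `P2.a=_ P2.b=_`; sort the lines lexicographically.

outcome vector order: (P2.a,P2.b)
|SC outcomes| = 8

P2.a=0 P2.b=0
P2.a=0 P2.b=1
P2.a=0 P2.b=2
P2.a=1 P2.b=0
P2.a=1 P2.b=1
P2.a=1 P2.b=2
P2.a=2 P2.b=1
P2.a=2 P2.b=2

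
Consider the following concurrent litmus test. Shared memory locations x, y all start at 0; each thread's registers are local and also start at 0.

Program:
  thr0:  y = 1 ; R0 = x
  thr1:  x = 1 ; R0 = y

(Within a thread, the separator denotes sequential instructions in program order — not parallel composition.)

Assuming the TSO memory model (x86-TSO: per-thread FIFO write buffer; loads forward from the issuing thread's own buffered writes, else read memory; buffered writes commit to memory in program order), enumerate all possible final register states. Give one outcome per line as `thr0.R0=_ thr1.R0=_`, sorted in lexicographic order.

thr0.R0=0 thr1.R0=0
thr0.R0=0 thr1.R0=1
thr0.R0=1 thr1.R0=0
thr0.R0=1 thr1.R0=1

outcome vector order: (thr0.R0,thr1.R0)
|TSO outcomes| = 4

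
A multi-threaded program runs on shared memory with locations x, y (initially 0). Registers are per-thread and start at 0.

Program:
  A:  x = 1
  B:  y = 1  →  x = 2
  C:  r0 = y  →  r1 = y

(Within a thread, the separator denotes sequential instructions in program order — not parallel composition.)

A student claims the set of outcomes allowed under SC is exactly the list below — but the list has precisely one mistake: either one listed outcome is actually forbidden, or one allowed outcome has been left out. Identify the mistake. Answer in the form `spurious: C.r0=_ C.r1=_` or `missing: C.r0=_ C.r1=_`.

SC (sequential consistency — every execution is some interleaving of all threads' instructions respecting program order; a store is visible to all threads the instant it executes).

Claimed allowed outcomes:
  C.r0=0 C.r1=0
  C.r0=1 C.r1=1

outcome vector order: (C.r0,C.r1)
SC: 3 outcomes — {00, 01, 11}
SC∖claimed = {01}

missing: C.r0=0 C.r1=1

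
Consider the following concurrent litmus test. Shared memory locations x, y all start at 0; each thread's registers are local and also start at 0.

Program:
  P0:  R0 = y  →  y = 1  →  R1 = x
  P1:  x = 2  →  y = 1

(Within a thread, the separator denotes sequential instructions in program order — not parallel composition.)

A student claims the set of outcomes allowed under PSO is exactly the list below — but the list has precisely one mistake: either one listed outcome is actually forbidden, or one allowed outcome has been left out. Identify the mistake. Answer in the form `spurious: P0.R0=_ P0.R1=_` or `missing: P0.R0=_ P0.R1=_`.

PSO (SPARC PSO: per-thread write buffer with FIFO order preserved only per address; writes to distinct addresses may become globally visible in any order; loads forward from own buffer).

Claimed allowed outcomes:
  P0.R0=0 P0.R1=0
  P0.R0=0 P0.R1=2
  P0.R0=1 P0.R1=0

outcome vector order: (P0.R0,P0.R1)
[PSO] allowed = {<0 0>; <0 2>; <1 0>; <1 2>}
PSO∖claimed = {<1 2>}

missing: P0.R0=1 P0.R1=2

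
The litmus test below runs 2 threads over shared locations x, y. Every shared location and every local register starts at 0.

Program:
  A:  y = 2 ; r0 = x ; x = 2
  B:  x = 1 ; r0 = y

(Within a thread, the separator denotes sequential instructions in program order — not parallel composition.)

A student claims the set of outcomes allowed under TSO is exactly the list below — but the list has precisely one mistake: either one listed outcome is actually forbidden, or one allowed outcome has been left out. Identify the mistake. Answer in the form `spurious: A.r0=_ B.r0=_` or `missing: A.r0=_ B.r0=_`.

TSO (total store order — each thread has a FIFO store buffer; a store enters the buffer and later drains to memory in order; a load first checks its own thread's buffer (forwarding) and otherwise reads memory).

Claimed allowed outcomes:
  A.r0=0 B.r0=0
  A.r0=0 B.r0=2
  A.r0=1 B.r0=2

outcome vector order: (A.r0,B.r0)
TSO (4): 0/0; 0/2; 1/0; 1/2
TSO∖claimed = {1/0}

missing: A.r0=1 B.r0=0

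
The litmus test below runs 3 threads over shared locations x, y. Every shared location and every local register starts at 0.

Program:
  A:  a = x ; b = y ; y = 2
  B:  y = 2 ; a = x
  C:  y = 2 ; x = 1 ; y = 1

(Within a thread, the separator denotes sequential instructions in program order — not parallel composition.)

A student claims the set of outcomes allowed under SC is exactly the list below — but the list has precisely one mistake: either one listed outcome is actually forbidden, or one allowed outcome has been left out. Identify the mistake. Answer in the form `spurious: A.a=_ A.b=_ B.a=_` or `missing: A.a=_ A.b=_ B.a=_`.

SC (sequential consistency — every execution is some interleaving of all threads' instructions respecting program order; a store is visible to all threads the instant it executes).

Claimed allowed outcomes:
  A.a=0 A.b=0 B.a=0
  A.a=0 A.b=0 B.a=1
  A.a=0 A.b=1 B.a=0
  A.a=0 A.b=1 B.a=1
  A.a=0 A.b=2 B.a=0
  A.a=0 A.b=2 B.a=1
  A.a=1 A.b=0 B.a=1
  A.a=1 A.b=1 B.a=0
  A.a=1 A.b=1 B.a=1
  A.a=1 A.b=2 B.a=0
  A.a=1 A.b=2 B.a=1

spurious: A.a=1 A.b=0 B.a=1

outcome vector order: (A.a,A.b,B.a)
SC (10): 0/0/0, 0/0/1, 0/1/0, 0/1/1, 0/2/0, 0/2/1, 1/1/0, 1/1/1, 1/2/0, 1/2/1
claimed∖SC = {1/0/1}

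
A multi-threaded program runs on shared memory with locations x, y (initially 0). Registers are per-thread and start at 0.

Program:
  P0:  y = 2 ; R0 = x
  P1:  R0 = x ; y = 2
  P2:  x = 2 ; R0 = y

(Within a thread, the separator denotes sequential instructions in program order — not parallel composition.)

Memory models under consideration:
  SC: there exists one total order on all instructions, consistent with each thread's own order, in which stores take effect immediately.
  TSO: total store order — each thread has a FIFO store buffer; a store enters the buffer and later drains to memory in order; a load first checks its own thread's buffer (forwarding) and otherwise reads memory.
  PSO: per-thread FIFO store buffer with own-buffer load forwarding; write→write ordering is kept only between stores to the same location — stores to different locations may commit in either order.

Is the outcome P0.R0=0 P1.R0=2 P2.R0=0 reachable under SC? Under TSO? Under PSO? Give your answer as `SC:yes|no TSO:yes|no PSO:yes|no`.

outcome vector order: (P0.R0,P1.R0,P2.R0)
SC (6): 0/0/2, 0/2/2, 2/0/0, 2/0/2, 2/2/0, 2/2/2
TSO (8): 0/0/0, 0/0/2, 0/2/0, 0/2/2, 2/0/0, 2/0/2, 2/2/0, 2/2/2
PSO (8): 0/0/0, 0/0/2, 0/2/0, 0/2/2, 2/0/0, 2/0/2, 2/2/0, 2/2/2
target 0/2/0 ∈ {TSO,PSO}

SC:no TSO:yes PSO:yes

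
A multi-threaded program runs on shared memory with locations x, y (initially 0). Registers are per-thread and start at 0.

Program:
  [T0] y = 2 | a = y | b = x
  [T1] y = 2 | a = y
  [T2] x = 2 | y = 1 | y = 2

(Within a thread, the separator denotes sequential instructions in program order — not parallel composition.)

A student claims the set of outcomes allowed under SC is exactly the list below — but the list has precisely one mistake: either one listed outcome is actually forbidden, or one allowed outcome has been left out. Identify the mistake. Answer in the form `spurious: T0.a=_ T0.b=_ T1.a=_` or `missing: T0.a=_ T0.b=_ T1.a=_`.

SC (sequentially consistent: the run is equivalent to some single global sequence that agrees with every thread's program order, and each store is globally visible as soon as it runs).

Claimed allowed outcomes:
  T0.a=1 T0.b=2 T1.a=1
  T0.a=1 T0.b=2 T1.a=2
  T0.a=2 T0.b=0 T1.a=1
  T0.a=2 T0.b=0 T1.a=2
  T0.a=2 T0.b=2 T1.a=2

missing: T0.a=2 T0.b=2 T1.a=1

outcome vector order: (T0.a,T0.b,T1.a)
SC (6): 1/2/1, 1/2/2, 2/0/1, 2/0/2, 2/2/1, 2/2/2
SC∖claimed = {2/2/1}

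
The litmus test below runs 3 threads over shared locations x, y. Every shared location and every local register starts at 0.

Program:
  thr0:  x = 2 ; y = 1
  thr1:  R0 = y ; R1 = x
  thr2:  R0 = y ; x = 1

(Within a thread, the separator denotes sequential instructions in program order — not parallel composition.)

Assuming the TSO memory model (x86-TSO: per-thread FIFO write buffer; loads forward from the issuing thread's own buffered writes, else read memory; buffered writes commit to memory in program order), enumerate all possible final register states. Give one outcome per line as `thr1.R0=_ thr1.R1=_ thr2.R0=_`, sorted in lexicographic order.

outcome vector order: (thr1.R0,thr1.R1,thr2.R0)
|TSO outcomes| = 10

thr1.R0=0 thr1.R1=0 thr2.R0=0
thr1.R0=0 thr1.R1=0 thr2.R0=1
thr1.R0=0 thr1.R1=1 thr2.R0=0
thr1.R0=0 thr1.R1=1 thr2.R0=1
thr1.R0=0 thr1.R1=2 thr2.R0=0
thr1.R0=0 thr1.R1=2 thr2.R0=1
thr1.R0=1 thr1.R1=1 thr2.R0=0
thr1.R0=1 thr1.R1=1 thr2.R0=1
thr1.R0=1 thr1.R1=2 thr2.R0=0
thr1.R0=1 thr1.R1=2 thr2.R0=1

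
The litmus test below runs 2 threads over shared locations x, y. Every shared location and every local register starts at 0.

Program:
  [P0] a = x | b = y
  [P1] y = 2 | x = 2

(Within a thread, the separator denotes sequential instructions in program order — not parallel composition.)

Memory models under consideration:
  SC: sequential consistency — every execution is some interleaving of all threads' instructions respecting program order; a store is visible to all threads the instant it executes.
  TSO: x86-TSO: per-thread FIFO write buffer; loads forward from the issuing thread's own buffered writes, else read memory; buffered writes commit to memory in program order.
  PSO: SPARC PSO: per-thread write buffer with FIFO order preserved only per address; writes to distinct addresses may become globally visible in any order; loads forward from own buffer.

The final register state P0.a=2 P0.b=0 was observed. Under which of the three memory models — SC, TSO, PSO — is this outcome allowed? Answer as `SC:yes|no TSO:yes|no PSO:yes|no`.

outcome vector order: (P0.a,P0.b)
SC: 3 outcomes — {<0 0>; <0 2>; <2 2>}
TSO: 3 outcomes — {<0 0>; <0 2>; <2 2>}
PSO: 4 outcomes — {<0 0>; <0 2>; <2 0>; <2 2>}
target <2 0> ∈ {PSO}

SC:no TSO:no PSO:yes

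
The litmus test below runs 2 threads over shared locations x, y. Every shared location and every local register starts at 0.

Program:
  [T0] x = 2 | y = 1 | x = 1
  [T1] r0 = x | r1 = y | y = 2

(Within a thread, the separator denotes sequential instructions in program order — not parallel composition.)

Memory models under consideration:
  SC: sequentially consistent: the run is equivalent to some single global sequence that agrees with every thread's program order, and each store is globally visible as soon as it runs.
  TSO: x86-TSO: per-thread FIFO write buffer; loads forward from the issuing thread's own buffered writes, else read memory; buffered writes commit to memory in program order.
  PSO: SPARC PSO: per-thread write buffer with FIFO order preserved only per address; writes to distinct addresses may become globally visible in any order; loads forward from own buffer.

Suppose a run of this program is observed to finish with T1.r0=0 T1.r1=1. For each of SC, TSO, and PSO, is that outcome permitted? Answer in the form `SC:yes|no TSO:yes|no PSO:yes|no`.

outcome vector order: (T1.r0,T1.r1)
SC (5): 00; 01; 11; 20; 21
TSO (5): 00; 01; 11; 20; 21
PSO (6): 00; 01; 10; 11; 20; 21
target 01 ∈ {SC,TSO,PSO}

SC:yes TSO:yes PSO:yes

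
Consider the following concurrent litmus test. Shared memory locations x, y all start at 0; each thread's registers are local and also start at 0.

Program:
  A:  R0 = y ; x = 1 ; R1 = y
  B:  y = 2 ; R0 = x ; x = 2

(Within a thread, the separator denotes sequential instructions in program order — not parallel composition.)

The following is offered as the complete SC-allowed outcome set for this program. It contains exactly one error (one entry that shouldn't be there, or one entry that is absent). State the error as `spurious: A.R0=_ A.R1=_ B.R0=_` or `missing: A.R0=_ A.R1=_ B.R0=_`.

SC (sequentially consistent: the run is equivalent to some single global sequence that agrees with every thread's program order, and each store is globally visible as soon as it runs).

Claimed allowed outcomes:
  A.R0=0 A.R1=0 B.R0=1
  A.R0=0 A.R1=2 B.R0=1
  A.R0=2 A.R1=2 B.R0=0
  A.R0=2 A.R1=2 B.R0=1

missing: A.R0=0 A.R1=2 B.R0=0

outcome vector order: (A.R0,A.R1,B.R0)
SC (5): <0 0 1>, <0 2 0>, <0 2 1>, <2 2 0>, <2 2 1>
SC∖claimed = {<0 2 0>}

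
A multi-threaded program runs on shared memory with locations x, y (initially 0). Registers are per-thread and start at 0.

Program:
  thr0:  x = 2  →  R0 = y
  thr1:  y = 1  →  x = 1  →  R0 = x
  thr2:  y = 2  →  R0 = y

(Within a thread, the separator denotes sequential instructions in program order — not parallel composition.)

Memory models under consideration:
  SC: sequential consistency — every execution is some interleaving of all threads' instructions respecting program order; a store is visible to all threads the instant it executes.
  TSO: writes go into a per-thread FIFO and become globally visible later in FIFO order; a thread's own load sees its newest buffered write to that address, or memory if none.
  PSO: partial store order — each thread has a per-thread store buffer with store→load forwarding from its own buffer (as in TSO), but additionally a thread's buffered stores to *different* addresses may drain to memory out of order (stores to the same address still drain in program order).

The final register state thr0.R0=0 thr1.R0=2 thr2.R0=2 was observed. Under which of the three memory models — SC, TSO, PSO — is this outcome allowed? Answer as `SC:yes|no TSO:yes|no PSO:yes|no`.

outcome vector order: (thr0.R0,thr1.R0,thr2.R0)
SC (9): 011, 012, 111, 112, 121, 122, 211, 212, 222
TSO (12): 011, 012, 021, 022, 111, 112, 121, 122, 211, 212, 221, 222
PSO (12): 011, 012, 021, 022, 111, 112, 121, 122, 211, 212, 221, 222
target 022 ∈ {TSO,PSO}

SC:no TSO:yes PSO:yes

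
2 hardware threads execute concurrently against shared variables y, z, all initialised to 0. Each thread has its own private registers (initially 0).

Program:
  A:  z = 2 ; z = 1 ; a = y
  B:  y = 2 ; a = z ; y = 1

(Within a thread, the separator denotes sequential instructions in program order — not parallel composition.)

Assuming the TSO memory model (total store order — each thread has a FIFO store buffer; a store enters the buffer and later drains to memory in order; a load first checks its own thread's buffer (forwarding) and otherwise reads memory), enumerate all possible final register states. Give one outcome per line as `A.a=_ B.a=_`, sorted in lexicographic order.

A.a=0 B.a=0
A.a=0 B.a=1
A.a=0 B.a=2
A.a=1 B.a=0
A.a=1 B.a=1
A.a=1 B.a=2
A.a=2 B.a=0
A.a=2 B.a=1
A.a=2 B.a=2

outcome vector order: (A.a,B.a)
|TSO outcomes| = 9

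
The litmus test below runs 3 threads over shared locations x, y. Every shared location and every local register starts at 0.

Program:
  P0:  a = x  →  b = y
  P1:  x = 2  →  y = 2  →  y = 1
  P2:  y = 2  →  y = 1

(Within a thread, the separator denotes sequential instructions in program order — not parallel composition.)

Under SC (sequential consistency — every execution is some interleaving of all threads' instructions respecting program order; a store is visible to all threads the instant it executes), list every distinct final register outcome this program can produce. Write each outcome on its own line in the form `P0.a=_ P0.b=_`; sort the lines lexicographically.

outcome vector order: (P0.a,P0.b)
|SC outcomes| = 6

P0.a=0 P0.b=0
P0.a=0 P0.b=1
P0.a=0 P0.b=2
P0.a=2 P0.b=0
P0.a=2 P0.b=1
P0.a=2 P0.b=2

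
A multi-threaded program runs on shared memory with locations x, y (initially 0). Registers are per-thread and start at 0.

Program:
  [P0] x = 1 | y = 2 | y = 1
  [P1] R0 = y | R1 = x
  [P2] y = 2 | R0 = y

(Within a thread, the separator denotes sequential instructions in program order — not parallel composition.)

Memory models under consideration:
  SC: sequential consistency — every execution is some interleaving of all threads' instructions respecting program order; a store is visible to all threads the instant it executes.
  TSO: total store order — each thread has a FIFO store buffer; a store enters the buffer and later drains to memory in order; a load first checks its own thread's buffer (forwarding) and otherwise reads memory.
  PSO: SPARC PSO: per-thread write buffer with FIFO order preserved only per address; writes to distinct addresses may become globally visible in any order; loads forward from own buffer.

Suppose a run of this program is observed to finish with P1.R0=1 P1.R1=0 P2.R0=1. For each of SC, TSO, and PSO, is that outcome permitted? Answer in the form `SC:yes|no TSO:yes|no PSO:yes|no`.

outcome vector order: (P1.R0,P1.R1,P2.R0)
SC (10): 0/0/1; 0/0/2; 0/1/1; 0/1/2; 1/1/1; 1/1/2; 2/0/1; 2/0/2; 2/1/1; 2/1/2
TSO (10): 0/0/1; 0/0/2; 0/1/1; 0/1/2; 1/1/1; 1/1/2; 2/0/1; 2/0/2; 2/1/1; 2/1/2
PSO (12): 0/0/1; 0/0/2; 0/1/1; 0/1/2; 1/0/1; 1/0/2; 1/1/1; 1/1/2; 2/0/1; 2/0/2; 2/1/1; 2/1/2
target 1/0/1 ∈ {PSO}

SC:no TSO:no PSO:yes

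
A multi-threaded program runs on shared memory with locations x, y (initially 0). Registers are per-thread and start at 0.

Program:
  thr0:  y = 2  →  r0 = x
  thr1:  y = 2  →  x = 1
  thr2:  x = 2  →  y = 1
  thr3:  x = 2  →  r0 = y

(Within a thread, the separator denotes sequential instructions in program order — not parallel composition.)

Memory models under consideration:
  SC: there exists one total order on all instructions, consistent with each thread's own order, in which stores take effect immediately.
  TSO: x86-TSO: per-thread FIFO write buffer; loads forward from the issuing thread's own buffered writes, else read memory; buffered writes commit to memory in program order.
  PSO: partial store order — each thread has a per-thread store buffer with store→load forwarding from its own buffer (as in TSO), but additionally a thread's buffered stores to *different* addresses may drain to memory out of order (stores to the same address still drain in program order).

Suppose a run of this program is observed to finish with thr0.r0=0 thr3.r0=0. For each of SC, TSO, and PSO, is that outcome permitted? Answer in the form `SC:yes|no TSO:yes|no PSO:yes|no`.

outcome vector order: (thr0.r0,thr3.r0)
[SC] allowed = {01, 02, 10, 11, 12, 20, 21, 22}
[TSO] allowed = {00, 01, 02, 10, 11, 12, 20, 21, 22}
[PSO] allowed = {00, 01, 02, 10, 11, 12, 20, 21, 22}
target 00 ∈ {TSO,PSO}

SC:no TSO:yes PSO:yes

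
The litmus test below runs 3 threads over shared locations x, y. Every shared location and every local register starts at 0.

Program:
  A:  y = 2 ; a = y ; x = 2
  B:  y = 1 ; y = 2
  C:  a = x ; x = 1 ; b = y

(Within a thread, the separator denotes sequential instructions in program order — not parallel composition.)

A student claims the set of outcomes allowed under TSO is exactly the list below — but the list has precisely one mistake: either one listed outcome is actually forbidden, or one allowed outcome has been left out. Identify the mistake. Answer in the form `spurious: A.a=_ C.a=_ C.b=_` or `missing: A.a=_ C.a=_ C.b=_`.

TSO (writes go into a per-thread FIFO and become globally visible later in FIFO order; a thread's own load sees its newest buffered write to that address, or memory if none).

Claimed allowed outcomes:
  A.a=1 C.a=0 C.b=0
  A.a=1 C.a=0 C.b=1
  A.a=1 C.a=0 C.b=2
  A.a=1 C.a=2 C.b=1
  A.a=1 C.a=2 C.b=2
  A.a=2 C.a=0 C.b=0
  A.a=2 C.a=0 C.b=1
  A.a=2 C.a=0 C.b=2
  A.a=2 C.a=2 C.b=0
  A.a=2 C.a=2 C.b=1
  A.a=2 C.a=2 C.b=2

spurious: A.a=2 C.a=2 C.b=0

outcome vector order: (A.a,C.a,C.b)
under TSO → 100, 101, 102, 121, 122, 200, 201, 202, 221, 222
claimed∖TSO = {220}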